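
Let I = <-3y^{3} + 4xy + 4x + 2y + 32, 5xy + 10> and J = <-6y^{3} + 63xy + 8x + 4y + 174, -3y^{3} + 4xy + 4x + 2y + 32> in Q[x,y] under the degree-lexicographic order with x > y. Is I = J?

Yes, the ideals are equal.

Since reduced Gröbner bases are canonical representatives of ideals under a given ordering, it suffices to compute and compare them.
Buchberger on the first generating set:
f_1 = -3y^{3} + 4xy + 4x + 2y + 32, LT = y^{3}.
f_2 = 5xy + 10, LT = xy.

S(f_1,f_2): lcm = xy^{3}. S = -\tfrac{4}{3}x^{2}y - \tfrac{4}{3}x^{2} - \tfrac{2}{3}xy - 2y^{2} - \tfrac{32}{3}x.
  leading term x^{2}y: subtract (-\tfrac{4}{15}x)·f_2 from -\tfrac{4}{3}x^{2}y - \tfrac{4}{3}x^{2} - \tfrac{2}{3}xy - 2y^{2} - \tfrac{32}{3}x → -\tfrac{4}{3}x^{2} - \tfrac{2}{3}xy - 2y^{2} - 8x
  leading term x^{2}: no divisor's leading term divides it; move -\tfrac{4}{3}x^{2} to the remainder.
  leading term xy: subtract (-\tfrac{2}{15})·f_2 from -\tfrac{2}{3}xy - 2y^{2} - 8x → -2y^{2} - 8x + \tfrac{4}{3}
  leading term y^{2}: no divisor's leading term divides it; move -2y^{2} to the remainder.
  leading term x: no divisor's leading term divides it; move -8x to the remainder.
  leading term 1: no divisor's leading term divides it; move \tfrac{4}{3} to the remainder.
  remainder -\tfrac{4}{3}x^{2} - 2y^{2} - 8x + \tfrac{4}{3} ≠ 0; add g_3 = -\tfrac{4}{3}x^{2} - 2y^{2} - 8x + \tfrac{4}{3} to the basis.

The other S-polynomials (S(f_1,g_3), S(f_2,g_3)) all reduce to 0 modulo the current basis, so we have a Gröbner basis.
Inter-reduce: drop elements whose leading term is divisible by another's, tail-reduce, and make monic.
Reduced Gröbner basis: {y^{3} - \tfrac{4}{3}x - \tfrac{2}{3}y - 8, x^{2} + \tfrac{3}{2}y^{2} + 6x - 1, xy + 2}.

Buchberger on the second generating set:
h_1 = -6y^{3} + 63xy + 8x + 4y + 174, LT = y^{3}.
h_2 = -3y^{3} + 4xy + 4x + 2y + 32, LT = y^{3}.

S(h_1,h_2): lcm = y^{3}. S = -\tfrac{55}{6}xy - \tfrac{55}{3}.
  leading term xy: no divisor's leading term divides it; move -\tfrac{55}{6}xy to the remainder.
  leading term 1: no divisor's leading term divides it; move -\tfrac{55}{3} to the remainder.
  remainder -\tfrac{55}{6}xy - \tfrac{55}{3} ≠ 0; add k_3 = -\tfrac{55}{6}xy - \tfrac{55}{3} to the basis.

S(h_1,k_3): lcm = xy^{3}. S = -\tfrac{21}{2}x^{2}y - \tfrac{4}{3}x^{2} - \tfrac{2}{3}xy - 2y^{2} - 29x.
  leading term x^{2}y: subtract (\tfrac{63}{55}x)·k_3 from -\tfrac{21}{2}x^{2}y - \tfrac{4}{3}x^{2} - \tfrac{2}{3}xy - 2y^{2} - 29x → -\tfrac{4}{3}x^{2} - \tfrac{2}{3}xy - 2y^{2} - 8x
  leading term x^{2}: no divisor's leading term divides it; move -\tfrac{4}{3}x^{2} to the remainder.
  leading term xy: subtract (\tfrac{4}{55})·k_3 from -\tfrac{2}{3}xy - 2y^{2} - 8x → -2y^{2} - 8x + \tfrac{4}{3}
  leading term y^{2}: no divisor's leading term divides it; move -2y^{2} to the remainder.
  leading term x: no divisor's leading term divides it; move -8x to the remainder.
  leading term 1: no divisor's leading term divides it; move \tfrac{4}{3} to the remainder.
  remainder -\tfrac{4}{3}x^{2} - 2y^{2} - 8x + \tfrac{4}{3} ≠ 0; add k_4 = -\tfrac{4}{3}x^{2} - 2y^{2} - 8x + \tfrac{4}{3} to the basis.

The other S-polynomials (S(h_2,k_3), S(h_1,k_4), S(h_2,k_4), S(k_3,k_4)) all reduce to 0 modulo the current basis, so we have a Gröbner basis.
Inter-reduce: drop elements whose leading term is divisible by another's, tail-reduce, and make monic.
Reduced Gröbner basis: {y^{3} - \tfrac{4}{3}x - \tfrac{2}{3}y - 8, x^{2} + \tfrac{3}{2}y^{2} + 6x - 1, xy + 2}.

Same reduced basis, so the two generating sets span the same ideal.
The same test decides containment: I ⊆ J iff every generator of I reduces to 0 modulo a Gröbner basis of J.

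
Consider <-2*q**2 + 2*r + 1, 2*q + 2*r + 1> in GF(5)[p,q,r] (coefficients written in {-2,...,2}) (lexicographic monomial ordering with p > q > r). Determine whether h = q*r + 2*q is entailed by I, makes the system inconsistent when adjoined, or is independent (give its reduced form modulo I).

q*r + 2*q lies in I (it reduces to 0).

First compute the reduced Gröbner basis of I by Buchberger's algorithm.
f_1 = -2*q**2 + 2*r + 1, LT = q**2.
f_2 = 2*q + 2*r + 1, LT = q.

S(f_1,f_2): lcm = q**2. S = -q*r + 2*q - r + 2.
  leading term q*r: subtract (2*r)·f_2 from -q*r + 2*q - r + 2 → 2*q + r**2 + 2*r + 2
  leading term q: subtract (1)·f_2 from 2*q + r**2 + 2*r + 2 → r**2 + 1
  leading term r**2: no divisor's leading term divides it; move r**2 to the remainder.
  leading term 1: no divisor's leading term divides it; move 1 to the remainder.
  remainder r**2 + 1 ≠ 0; add k_3 = r**2 + 1 to the basis.

S(f_1,k_3): leading monomials are coprime, so the S-polynomial reduces to 0 (Buchberger's first criterion).
S(f_2,k_3): leading monomials are coprime, so the S-polynomial reduces to 0 (Buchberger's first criterion).
Every S-polynomial of the final basis reduces to 0, so we have a Gröbner basis.
Inter-reduce: drop elements whose leading term is divisible by another's, tail-reduce, and make monic.
Reduced Gröbner basis: {q + r - 2, r**2 + 1}.
Label its elements g_1 = q + r - 2, g_2 = r**2 + 1.

Reduce h = q*r + 2*q modulo G:
  leading term q*r: subtract (r)·g_1 from q*r + 2*q → 2*q - r**2 + 2*r
  leading term q: subtract (2)·g_1 from 2*q - r**2 + 2*r → -r**2 - 1
  leading term r**2: subtract (-1)·g_2 from -r**2 - 1 → 0
  normal form = 0.
Since the normal form is 0, h ∈ I.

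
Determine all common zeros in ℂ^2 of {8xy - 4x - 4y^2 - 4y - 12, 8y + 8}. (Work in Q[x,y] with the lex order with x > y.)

{(-1, -1)}

Compute a lex Gröbner basis by Buchberger's algorithm.
f_1 = 8xy - 4x - 4y^2 - 4y - 12, LT = xy.
f_2 = 8y + 8, LT = y.

S(f_1,f_2): lcm = xy. S = -3/2x - 1/2y^2 - 1/2y - 3/2.
  reduce S modulo (f_1, f_2):
  remainder -3/2x - 3/2 ≠ 0; add h_3 = -3/2x - 3/2 to the basis.

The other S-polynomials (S(f_1,h_3), S(f_2,h_3)) all reduce to 0 modulo the current basis, so we have a Gröbner basis.
Inter-reduce: drop elements whose leading term is divisible by another's, tail-reduce, and make monic.
Reduced Gröbner basis: {x + 1, y + 1}.

The lex basis is triangular: the last element involves only y. Solving y + 1 = 0 gives y ∈ {-1}; substituting each value into the earlier elements determines the remaining variables.
  y = -1: the earlier basis element becomes x + 1 = 0, giving x = -1 — point (-1, -1).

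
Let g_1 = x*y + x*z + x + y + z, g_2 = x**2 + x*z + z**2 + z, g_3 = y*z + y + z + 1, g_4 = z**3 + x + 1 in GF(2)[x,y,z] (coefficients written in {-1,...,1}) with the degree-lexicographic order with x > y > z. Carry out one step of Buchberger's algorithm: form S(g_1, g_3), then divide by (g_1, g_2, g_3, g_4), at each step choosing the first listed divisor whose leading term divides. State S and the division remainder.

lcm(LM(g_1), LM(g_3)) = x*y*z.
S = (lcm/LT(g_1))·g_1 − (lcm/LT(g_3))·g_3 = x*z**2 + x*y + y*z + z**2 + x.
Reduce S modulo (g_1, g_2, g_3, g_4) in that order:
  leading term x*z**2: no divisor's leading term divides it; move x*z**2 to the remainder.
  leading term x*y: subtract (1)·g_1 from x*y + y*z + z**2 + x → x*z + y*z + z**2 + y + z
  leading term x*z: no divisor's leading term divides it; move x*z to the remainder.
  leading term y*z: subtract (1)·g_3 from y*z + z**2 + y + z → z**2 + 1
  leading term z**2: no divisor's leading term divides it; move z**2 to the remainder.
  leading term 1: no divisor's leading term divides it; move 1 to the remainder.
The remainder x*z**2 + x*z + z**2 + 1 is nonzero, so it would be added as the next basis element.

S(g_1, g_3) = x*z**2 + x*y + y*z + z**2 + x; remainder on division = x*z**2 + x*z + z**2 + 1.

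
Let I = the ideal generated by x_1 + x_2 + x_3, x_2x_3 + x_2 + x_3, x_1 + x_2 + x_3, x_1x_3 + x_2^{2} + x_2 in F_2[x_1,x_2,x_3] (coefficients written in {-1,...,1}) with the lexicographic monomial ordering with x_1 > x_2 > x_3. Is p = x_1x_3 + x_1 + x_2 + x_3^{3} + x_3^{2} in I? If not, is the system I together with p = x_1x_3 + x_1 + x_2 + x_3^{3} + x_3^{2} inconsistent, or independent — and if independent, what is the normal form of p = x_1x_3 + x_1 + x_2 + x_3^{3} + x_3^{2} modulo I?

x_1x_3 + x_1 + x_2 + x_3^{3} + x_3^{2} lies in I (it reduces to 0).

First compute the reduced Gröbner basis of I by Buchberger's algorithm.
f_1 = x_1 + x_2 + x_3, LT = x_1.
f_2 = x_2x_3 + x_2 + x_3, LT = x_2x_3.
f_3 = x_1 + x_2 + x_3, LT = x_1.
f_4 = x_1x_3 + x_2^{2} + x_2, LT = x_1x_3.

S(f_1,f_2): leading monomials are coprime, so the S-polynomial reduces to 0 (Buchberger's first criterion).
S(f_1,f_3): lcm = x_1. S = 0.
  remainder 0.

S(f_1,f_4): lcm = x_1x_3. S = x_2^{2} + x_2x_3 + x_2 + x_3^{2}.
  leading term x_2^{2}: no divisor's leading term divides it; move x_2^{2} to the remainder.
  leading term x_2x_3: subtract (1)·f_2 from x_2x_3 + x_2 + x_3^{2} → x_3^{2} + x_3
  leading term x_3^{2}: no divisor's leading term divides it; move x_3^{2} to the remainder.
  leading term x_3: no divisor's leading term divides it; move x_3 to the remainder.
  remainder x_2^{2} + x_3^{2} + x_3 ≠ 0; add h_5 = x_2^{2} + x_3^{2} + x_3 to the basis.

S(f_2,f_3): leading monomials are coprime, so the S-polynomial reduces to 0 (Buchberger's first criterion).
S(f_2,f_4): lcm = x_1x_2x_3. S = x_1x_2 + x_1x_3 + x_2^{3} + x_2^{2}.
  leading term x_1x_2: subtract (x_2)·f_1 from x_1x_2 + x_1x_3 + x_2^{3} + x_2^{2} → x_1x_3 + x_2^{3} + x_2x_3
  leading term x_1x_3: subtract (x_3)·f_1 from x_1x_3 + x_2^{3} + x_2x_3 → x_2^{3} + x_3^{2}
  leading term x_2^{3}: subtract (x_2)·h_5 from x_2^{3} + x_3^{2} → x_2x_3^{2} + x_2x_3 + x_3^{2}
  leading term x_2x_3^{2}: subtract (x_3)·f_2 from x_2x_3^{2} + x_2x_3 + x_3^{2} → 0
  remainder 0.

S(f_3,f_4): lcm = x_1x_3. S = x_2^{2} + x_2x_3 + x_2 + x_3^{2}.
  leading term x_2^{2}: subtract (1)·h_5 from x_2^{2} + x_2x_3 + x_2 + x_3^{2} → x_2x_3 + x_2 + x_3
  leading term x_2x_3: subtract (1)·f_2 from x_2x_3 + x_2 + x_3 → 0
  remainder 0.

S(f_1,h_5): leading monomials are coprime, so the S-polynomial reduces to 0 (Buchberger's first criterion).
S(f_2,h_5): lcm = x_2^{2}x_3. S = x_2^{2} + x_2x_3 + x_3^{3} + x_3^{2}.
  leading term x_2^{2}: subtract (1)·h_5 from x_2^{2} + x_2x_3 + x_3^{3} + x_3^{2} → x_2x_3 + x_3^{3} + x_3
  leading term x_2x_3: subtract (1)·f_2 from x_2x_3 + x_3^{3} + x_3 → x_2 + x_3^{3}
  leading term x_2: no divisor's leading term divides it; move x_2 to the remainder.
  leading term x_3^{3}: no divisor's leading term divides it; move x_3^{3} to the remainder.
  remainder x_2 + x_3^{3} ≠ 0; add h_6 = x_2 + x_3^{3} to the basis.

S(f_3,h_5): leading monomials are coprime, so the S-polynomial reduces to 0 (Buchberger's first criterion).
S(f_4,h_5): leading monomials are coprime, so the S-polynomial reduces to 0 (Buchberger's first criterion).
S(f_1,h_6): leading monomials are coprime, so the S-polynomial reduces to 0 (Buchberger's first criterion).
S(f_2,h_6): lcm = x_2x_3. S = x_2 + x_3^{4} + x_3.
  leading term x_2: subtract (1)·h_6 from x_2 + x_3^{4} + x_3 → x_3^{4} + x_3^{3} + x_3
  leading term x_3^{4}: no divisor's leading term divides it; move x_3^{4} to the remainder.
  leading term x_3^{3}: no divisor's leading term divides it; move x_3^{3} to the remainder.
  leading term x_3: no divisor's leading term divides it; move x_3 to the remainder.
  remainder x_3^{4} + x_3^{3} + x_3 ≠ 0; add h_7 = x_3^{4} + x_3^{3} + x_3 to the basis.

S(f_3,h_6): leading monomials are coprime, so the S-polynomial reduces to 0 (Buchberger's first criterion).
S(f_4,h_6): leading monomials are coprime, so the S-polynomial reduces to 0 (Buchberger's first criterion).
S(h_5,h_6): lcm = x_2^{2}. S = x_2x_3^{3} + x_3^{2} + x_3.
  leading term x_2x_3^{3}: subtract (x_3^{2})·f_2 from x_2x_3^{3} + x_3^{2} + x_3 → x_2x_3^{2} + x_3^{3} + x_3^{2} + x_3
  leading term x_2x_3^{2}: subtract (x_3)·f_2 from x_2x_3^{2} + x_3^{3} + x_3^{2} + x_3 → x_2x_3 + x_3^{3} + x_3
  leading term x_2x_3: subtract (1)·f_2 from x_2x_3 + x_3^{3} + x_3 → x_2 + x_3^{3}
  leading term x_2: subtract (1)·h_6 from x_2 + x_3^{3} → 0
  remainder 0.

S(f_1,h_7): leading monomials are coprime, so the S-polynomial reduces to 0 (Buchberger's first criterion).
S(f_2,h_7): lcm = x_2x_3^{4}. S = x_2x_3 + x_3^{4}.
  leading term x_2x_3: subtract (1)·f_2 from x_2x_3 + x_3^{4} → x_2 + x_3^{4} + x_3
  leading term x_2: subtract (1)·h_6 from x_2 + x_3^{4} + x_3 → x_3^{4} + x_3^{3} + x_3
  leading term x_3^{4}: subtract (1)·h_7 from x_3^{4} + x_3^{3} + x_3 → 0
  remainder 0.

S(f_3,h_7): leading monomials are coprime, so the S-polynomial reduces to 0 (Buchberger's first criterion).
S(f_4,h_7): lcm = x_1x_3^{4}. S = x_1x_3^{3} + x_1x_3 + x_2^{2}x_3^{3} + x_2x_3^{3}.
  leading term x_1x_3^{3}: subtract (x_3^{3})·f_1 from x_1x_3^{3} + x_1x_3 + x_2^{2}x_3^{3} + x_2x_3^{3} → x_1x_3 + x_2^{2}x_3^{3} + x_3^{4}
  leading term x_1x_3: subtract (x_3)·f_1 from x_1x_3 + x_2^{2}x_3^{3} + x_3^{4} → x_2^{2}x_3^{3} + x_2x_3 + x_3^{4} + x_3^{2}
  leading term x_2^{2}x_3^{3}: subtract (x_2x_3^{2})·f_2 from x_2^{2}x_3^{3} + x_2x_3 + x_3^{4} + x_3^{2} → x_2^{2}x_3^{2} + x_2x_3^{3} + x_2x_3 + x_3^{4} + x_3^{2}
  leading term x_2^{2}x_3^{2}: subtract (x_2x_3)·f_2 from x_2^{2}x_3^{2} + x_2x_3^{3} + x_2x_3 + x_3^{4} + x_3^{2} → x_2^{2}x_3 + x_2x_3^{3} + x_2x_3^{2} + x_2x_3 + x_3^{4} + x_3^{2}
  leading term x_2^{2}x_3: subtract (x_2)·f_2 from x_2^{2}x_3 + x_2x_3^{3} + x_2x_3^{2} + x_2x_3 + x_3^{4} + x_3^{2} → x_2^{2} + x_2x_3^{3} + x_2x_3^{2} + x_3^{4} + x_3^{2}
  leading term x_2^{2}: subtract (1)·h_5 from x_2^{2} + x_2x_3^{3} + x_2x_3^{2} + x_3^{4} + x_3^{2} → x_2x_3^{3} + x_2x_3^{2} + x_3^{4} + x_3
  leading term x_2x_3^{3}: subtract (x_3^{2})·f_2 from x_2x_3^{3} + x_2x_3^{2} + x_3^{4} + x_3 → x_3^{4} + x_3^{3} + x_3
  leading term x_3^{4}: subtract (1)·h_7 from x_3^{4} + x_3^{3} + x_3 → 0
  remainder 0.

S(h_5,h_7): leading monomials are coprime, so the S-polynomial reduces to 0 (Buchberger's first criterion).
S(h_6,h_7): leading monomials are coprime, so the S-polynomial reduces to 0 (Buchberger's first criterion).
Every S-polynomial of the final basis reduces to 0, so we have a Gröbner basis.
Inter-reduce: drop elements whose leading term is divisible by another's, tail-reduce, and make monic.
Reduced Gröbner basis: {x_1 + x_3^{3} + x_3, x_2 + x_3^{3}, x_3^{4} + x_3^{3} + x_3}.
Label its elements g_1 = x_1 + x_3^{3} + x_3, g_2 = x_2 + x_3^{3}, g_3 = x_3^{4} + x_3^{3} + x_3.

Reduce p = x_1x_3 + x_1 + x_2 + x_3^{3} + x_3^{2} modulo G:
  leading term x_1x_3: subtract (x_3)·g_1 from x_1x_3 + x_1 + x_2 + x_3^{3} + x_3^{2} → x_1 + x_2 + x_3^{4} + x_3^{3}
  leading term x_1: subtract (1)·g_1 from x_1 + x_2 + x_3^{4} + x_3^{3} → x_2 + x_3^{4} + x_3
  leading term x_2: subtract (1)·g_2 from x_2 + x_3^{4} + x_3 → x_3^{4} + x_3^{3} + x_3
  leading term x_3^{4}: subtract (1)·g_3 from x_3^{4} + x_3^{3} + x_3 → 0
  normal form = 0.
Since the normal form is 0, p ∈ I.

Ideal membership is decidable via reduction modulo a Gröbner basis.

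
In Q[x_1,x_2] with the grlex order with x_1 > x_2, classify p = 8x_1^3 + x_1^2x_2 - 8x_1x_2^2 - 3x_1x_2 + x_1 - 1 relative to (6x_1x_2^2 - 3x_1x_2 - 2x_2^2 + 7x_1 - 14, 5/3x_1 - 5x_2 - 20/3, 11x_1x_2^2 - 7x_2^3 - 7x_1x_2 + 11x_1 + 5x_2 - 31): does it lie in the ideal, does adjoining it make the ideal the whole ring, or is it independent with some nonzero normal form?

Adjoining 8x_1^3 + x_1^2x_2 - 8x_1x_2^2 - 3x_1x_2 + x_1 - 1 makes the ideal the whole ring: the system is inconsistent.

First compute the reduced Gröbner basis of I by Buchberger's algorithm.
f_1 = 6x_1x_2^2 - 3x_1x_2 - 2x_2^2 + 7x_1 - 14, LT = x_1x_2^2.
f_2 = 5/3x_1 - 5x_2 - 20/3, LT = x_1.
f_3 = 11x_1x_2^2 - 7x_2^3 - 7x_1x_2 + 11x_1 + 5x_2 - 31, LT = x_1x_2^2.

S(f_1,f_2): lcm = x_1x_2^2. S = 3x_2^3 - 1/2x_1x_2 + 11/3x_2^2 + 7/6x_1 - 7/3.
  leading term x_2^3: no divisor's leading term divides it; move 3x_2^3 to the remainder.
  leading term x_1x_2: subtract (-3/10x_2)·f_2 from -1/2x_1x_2 + 11/3x_2^2 + 7/6x_1 - 7/3 → 13/6x_2^2 + 7/6x_1 - 2x_2 - 7/3
  leading term x_2^2: no divisor's leading term divides it; move 13/6x_2^2 to the remainder.
  leading term x_1: subtract (7/10)·f_2 from 7/6x_1 - 2x_2 - 7/3 → 3/2x_2 + 7/3
  leading term x_2: no divisor's leading term divides it; move 3/2x_2 to the remainder.
  leading term 1: no divisor's leading term divides it; move 7/3 to the remainder.
  remainder 3x_2^3 + 13/6x_2^2 + 3/2x_2 + 7/3 ≠ 0; add h_4 = 3x_2^3 + 13/6x_2^2 + 3/2x_2 + 7/3 to the basis.

S(f_1,f_3): lcm = x_1x_2^2. S = 7/11x_2^3 + 3/22x_1x_2 - 1/3x_2^2 + 1/6x_1 - 5/11x_2 + 16/33.
  leading term x_2^3: subtract (7/33)·h_4 from 7/11x_2^3 + 3/22x_1x_2 - 1/3x_2^2 + 1/6x_1 - 5/11x_2 + 16/33 → 3/22x_1x_2 - 157/198x_2^2 + 1/6x_1 - 17/22x_2 - 1/99
  leading term x_1x_2: subtract (9/110x_2)·f_2 from 3/22x_1x_2 - 157/198x_2^2 + 1/6x_1 - 17/22x_2 - 1/99 → -38/99x_2^2 + 1/6x_1 - 5/22x_2 - 1/99
  leading term x_2^2: no divisor's leading term divides it; move -38/99x_2^2 to the remainder.
  leading term x_1: subtract (1/10)·f_2 from 1/6x_1 - 5/22x_2 - 1/99 → 3/11x_2 + 65/99
  leading term x_2: no divisor's leading term divides it; move 3/11x_2 to the remainder.
  leading term 1: no divisor's leading term divides it; move 65/99 to the remainder.
  remainder -38/99x_2^2 + 3/11x_2 + 65/99 ≠ 0; add h_5 = -38/99x_2^2 + 3/11x_2 + 65/99 to the basis.

S(f_3,h_4): lcm = x_1x_2^3. S = -7/11x_2^4 - 269/198x_1x_2^2 + 1/2x_1x_2 + 5/11x_2^2 - 7/9x_1 - 31/11x_2.
  leading term x_2^4: subtract (-7/33x_2)·h_4 from -7/11x_2^4 - 269/198x_1x_2^2 + 1/2x_1x_2 + 5/11x_2^2 - 7/9x_1 - 31/11x_2 → -269/198x_1x_2^2 + 91/198x_2^3 + 1/2x_1x_2 + 17/22x_2^2 - 7/9x_1 - 230/99x_2
  leading term x_1x_2^2: subtract (-269/1188)·f_1 from -269/198x_1x_2^2 + 91/198x_2^3 + 1/2x_1x_2 + 17/22x_2^2 - 7/9x_1 - 230/99x_2 → 91/198x_2^3 - 71/396x_1x_2 + 95/297x_2^2 + 959/1188x_1 - 230/99x_2 - 1883/594
  leading term x_2^3: subtract (91/594)·h_4 from 91/198x_2^3 - 71/396x_1x_2 + 95/297x_2^2 + 959/1188x_1 - 230/99x_2 - 1883/594 → -71/396x_1x_2 - 43/3564x_2^2 + 959/1188x_1 - 337/132x_2 - 3143/891
  leading term x_1x_2: subtract (-71/660x_2)·f_2 from -71/396x_1x_2 - 43/3564x_2^2 + 959/1188x_1 - 337/132x_2 - 3143/891 → -490/891x_2^2 + 959/1188x_1 - 1295/396x_2 - 3143/891
  leading term x_2^2: subtract (245/171)·h_5 from -490/891x_2^2 + 959/1188x_1 - 1295/396x_2 - 3143/891 → 959/1188x_1 - 27545/7524x_2 - 25214/5643
  leading term x_1: subtract (959/1980)·f_2 from 959/1188x_1 - 27545/7524x_2 - 25214/5643 → -259/209x_2 - 259/209
  leading term x_2: no divisor's leading term divides it; move -259/209x_2 to the remainder.
  leading term 1: no divisor's leading term divides it; move -259/209 to the remainder.
  remainder -259/209x_2 - 259/209 ≠ 0; add h_6 = -259/209x_2 - 259/209 to the basis.

The other S-polynomials (S(f_2,f_3), S(f_1,h_4), S(f_2,h_4), S(f_1,h_5), S(f_2,h_5), S(f_3,h_5), S(h_4,h_5), S(f_1,h_6), S(f_2,h_6), S(f_3,h_6), S(h_4,h_6), S(h_5,h_6)) all reduce to 0 modulo the current basis, so we have a Gröbner basis.
Inter-reduce: drop elements whose leading term is divisible by another's, tail-reduce, and make monic.
Reduced Gröbner basis: {x_1 - 1, x_2 + 1}.
Label its elements g_1 = x_1 - 1, g_2 = x_2 + 1.

Reduce p = 8x_1^3 + x_1^2x_2 - 8x_1x_2^2 - 3x_1x_2 + x_1 - 1 modulo G:
  leading term x_1^3: subtract (8x_1^2)·g_1 from 8x_1^3 + x_1^2x_2 - 8x_1x_2^2 - 3x_1x_2 + x_1 - 1 → x_1^2x_2 - 8x_1x_2^2 + 8x_1^2 - 3x_1x_2 + x_1 - 1
  leading term x_1^2x_2: subtract (x_1x_2)·g_1 from x_1^2x_2 - 8x_1x_2^2 + 8x_1^2 - 3x_1x_2 + x_1 - 1 → -8x_1x_2^2 + 8x_1^2 - 2x_1x_2 + x_1 - 1
  leading term x_1x_2^2: subtract (-8x_2^2)·g_1 from -8x_1x_2^2 + 8x_1^2 - 2x_1x_2 + x_1 - 1 → 8x_1^2 - 2x_1x_2 - 8x_2^2 + x_1 - 1
  leading term x_1^2: subtract (8x_1)·g_1 from 8x_1^2 - 2x_1x_2 - 8x_2^2 + x_1 - 1 → -2x_1x_2 - 8x_2^2 + 9x_1 - 1
  leading term x_1x_2: subtract (-2x_2)·g_1 from -2x_1x_2 - 8x_2^2 + 9x_1 - 1 → -8x_2^2 + 9x_1 - 2x_2 - 1
  leading term x_2^2: subtract (-8x_2)·g_2 from -8x_2^2 + 9x_1 - 2x_2 - 1 → 9x_1 + 6x_2 - 1
  leading term x_1: subtract (9)·g_1 from 9x_1 + 6x_2 - 1 → 6x_2 + 8
  leading term x_2: subtract (6)·g_2 from 6x_2 + 8 → 2
  leading term 1: no divisor's leading term divides it; move 2 to the remainder.
  normal form = 2.
The normal form is nonzero, so p ∉ I. Since p minus its normal form lies in I, I + (p) = I + (r) where r = 2; decide whether this ideal is the whole ring.
Here r = 2 is a nonzero constant, hence a unit: 1 ∈ I + (p), the Gröbner basis of I + (p) is {1}, and the enlarged system has no common solution — adjoining p is inconsistent.

The remainder on division by a Gröbner basis is unique — it is the normal form.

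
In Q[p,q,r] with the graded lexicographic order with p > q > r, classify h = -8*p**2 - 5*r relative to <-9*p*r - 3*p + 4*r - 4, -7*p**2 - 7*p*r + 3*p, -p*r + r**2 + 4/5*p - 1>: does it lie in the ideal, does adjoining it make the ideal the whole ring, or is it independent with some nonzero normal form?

First compute the reduced Gröbner basis of I by Buchberger's algorithm.
f_1 = -9*p*r - 3*p + 4*r - 4, LT = p*r.
f_2 = -7*p**2 - 7*p*r + 3*p, LT = p**2.
f_3 = -p*r + r**2 + 4/5*p - 1, LT = p*r.

S(f_1,f_2): lcm = p**2*r. S = -p*r**2 + 1/3*p**2 - 1/63*p*r + 4/9*p.
  reduce S modulo (f_1, f_2, f_3):
  remainder -4/9*r**2 + 16/27*p + 248/567*r + 4/567 ≠ 0; add k_4 = -4/9*r**2 + 16/27*p + 248/567*r + 4/567 to the basis.

S(f_1,f_3): lcm = p*r. S = r**2 + 17/15*p - 4/9*r - 5/9.
  reduce S modulo (f_1, f_2, f_3, k_4):
  remainder 37/15*p + 34/63*r - 34/63 ≠ 0; add k_5 = 37/15*p + 34/63*r - 34/63 to the basis.

S(f_2,f_3): lcm = p**2*r. S = 2*p*r**2 + 4/5*p**2 - 3/7*p*r - p.
  reduce S modulo (f_1, f_2, f_3, k_4, k_5):
  remainder -271724/244755*r + 271724/244755 ≠ 0; add k_6 = -271724/244755*r + 271724/244755 to the basis.

The other S-polynomials (S(f_1,k_4), S(f_2,k_4), S(f_3,k_4), S(f_1,k_5), S(f_2,k_5), S(f_3,k_5), S(k_4,k_5), S(f_1,k_6), S(f_2,k_6), S(f_3,k_6), S(k_4,k_6), S(k_5,k_6)) all reduce to 0 modulo the current basis, so we have a Gröbner basis.
Inter-reduce: drop elements whose leading term is divisible by another's, tail-reduce, and make monic.
Reduced Gröbner basis: {p, r - 1}.
Label its elements g_1 = p, g_2 = r - 1.

Reduce h = -8*p**2 - 5*r modulo G:
  leading term p**2: subtract (-8*p)·g_1 from -8*p**2 - 5*r → -5*r
  leading term r: subtract (-5)·g_2 from -5*r → -5
  leading term 1: no divisor's leading term divides it; move -5 to the remainder.
  normal form = -5.
The normal form is nonzero, so h ∉ I. Since h minus its normal form lies in I, I + (h) = I + (n) where n = -5; decide whether this ideal is the whole ring.
Here n = -5 is a nonzero constant, hence a unit: 1 ∈ I + (h), the Gröbner basis of I + (h) is {1}, and the enlarged system has no common solution — adjoining h is inconsistent.

Adjoining -8*p**2 - 5*r makes the ideal the whole ring: the system is inconsistent.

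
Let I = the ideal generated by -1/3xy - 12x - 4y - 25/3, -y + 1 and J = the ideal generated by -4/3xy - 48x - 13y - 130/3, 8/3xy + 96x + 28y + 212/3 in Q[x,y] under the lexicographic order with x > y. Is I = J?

For a fixed monomial order, each ideal has a unique reduced Gröbner basis; comparing bases decides equality.
Buchberger on the first generating set:
f_1 = -1/3xy - 12x - 4y - 25/3, LT = xy.
f_2 = -y + 1, LT = y.

S(f_1,f_2): lcm = xy. S = 37x + 12y + 25.
  reduce S modulo (f_1, f_2):
  remainder 37x + 37 ≠ 0; add g_3 = 37x + 37 to the basis.

The other S-polynomials (S(f_1,g_3), S(f_2,g_3)) all reduce to 0 modulo the current basis, so we have a Gröbner basis.
Inter-reduce: drop elements whose leading term is divisible by another's, tail-reduce, and make monic.
Reduced Gröbner basis: {x + 1, y - 1}.

Buchberger on the second generating set:
h_1 = -4/3xy - 48x - 13y - 130/3, LT = xy.
h_2 = 8/3xy + 96x + 28y + 212/3, LT = xy.

S(h_1,h_2): lcm = xy. S = -3/4y + 6.
  reduce S modulo (h_1, h_2):
  remainder -3/4y + 6 ≠ 0; add k_3 = -3/4y + 6 to the basis.

S(h_1,k_3): lcm = xy. S = 44x + 39/4y + 65/2.
  reduce S modulo (h_1, h_2, k_3):
  remainder 44x + 221/2 ≠ 0; add k_4 = 44x + 221/2 to the basis.

The other S-polynomials (S(h_2,k_3), S(h_1,k_4), S(h_2,k_4), S(k_3,k_4)) all reduce to 0 modulo the current basis, so we have a Gröbner basis.
Inter-reduce: drop elements whose leading term is divisible by another's, tail-reduce, and make monic.
Reduced Gröbner basis: {x + 221/88, y - 8}.

The bases are distinct; the ideals are different.

No, the ideals differ.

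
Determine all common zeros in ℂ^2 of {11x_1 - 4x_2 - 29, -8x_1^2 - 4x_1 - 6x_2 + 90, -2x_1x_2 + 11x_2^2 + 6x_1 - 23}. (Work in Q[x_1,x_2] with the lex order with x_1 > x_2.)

{(3, 1)}

Compute a lex Gröbner basis by Buchberger's algorithm.
f_1 = 11x_1 - 4x_2 - 29, LT = x_1.
f_2 = -8x_1^2 - 4x_1 - 6x_2 + 90, LT = x_1^2.
f_3 = -2x_1x_2 + 6x_1 + 11x_2^2 - 23, LT = x_1x_2.

S(f_1,f_2): lcm = x_1^2. S = -4/11x_1x_2 - 69/22x_1 - 3/4x_2 + 45/4.
  leading term x_1x_2: subtract (-4/121x_2)·f_1 from -4/11x_1x_2 - 69/22x_1 - 3/4x_2 + 45/4 → -69/22x_1 - 16/121x_2^2 - 827/484x_2 + 45/4
  leading term x_1: subtract (-69/242)·f_1 from -69/22x_1 - 16/121x_2^2 - 827/484x_2 + 45/4 → -16/121x_2^2 - 1379/484x_2 + 1443/484
  leading term x_2^2: no divisor's leading term divides it; move -16/121x_2^2 to the remainder.
  leading term x_2: no divisor's leading term divides it; move -1379/484x_2 to the remainder.
  leading term 1: no divisor's leading term divides it; move 1443/484 to the remainder.
  remainder -16/121x_2^2 - 1379/484x_2 + 1443/484 ≠ 0; add h_4 = -16/121x_2^2 - 1379/484x_2 + 1443/484 to the basis.

S(f_1,f_3): lcm = x_1x_2. S = 3x_1 + 113/22x_2^2 - 29/11x_2 - 23/2.
  leading term x_1: subtract (3/11)·f_1 from 3x_1 + 113/22x_2^2 - 29/11x_2 - 23/2 → 113/22x_2^2 - 17/11x_2 - 79/22
  leading term x_2^2: subtract (-1243/32)·h_4 from 113/22x_2^2 - 17/11x_2 - 79/22 → -158003/1408x_2 + 158003/1408
  leading term x_2: no divisor's leading term divides it; move -158003/1408x_2 to the remainder.
  leading term 1: no divisor's leading term divides it; move 158003/1408 to the remainder.
  remainder -158003/1408x_2 + 158003/1408 ≠ 0; add h_5 = -158003/1408x_2 + 158003/1408 to the basis.

S(f_2,f_3): lcm = x_1^2x_2. S = 3x_1^2 + 11/2x_1x_2^2 + 1/2x_1x_2 - 23/2x_1 + 3/4x_2^2 - 45/4x_2.
  leading term x_1^2: subtract (3/11x_1)·f_1 from 3x_1^2 + 11/2x_1x_2^2 + 1/2x_1x_2 - 23/2x_1 + 3/4x_2^2 - 45/4x_2 → 11/2x_1x_2^2 + 35/22x_1x_2 - 79/22x_1 + 3/4x_2^2 - 45/4x_2
  leading term x_1x_2^2: subtract (1/2x_2^2)·f_1 from 11/2x_1x_2^2 + 35/22x_1x_2 - 79/22x_1 + 3/4x_2^2 - 45/4x_2 → 35/22x_1x_2 - 79/22x_1 + 2x_2^3 + 61/4x_2^2 - 45/4x_2
  leading term x_1x_2: subtract (35/242x_2)·f_1 from 35/22x_1x_2 - 79/22x_1 + 2x_2^3 + 61/4x_2^2 - 45/4x_2 → -79/22x_1 + 2x_2^3 + 7661/484x_2^2 - 3415/484x_2
  leading term x_1: subtract (-79/242)·f_1 from -79/22x_1 + 2x_2^3 + 7661/484x_2^2 - 3415/484x_2 → 2x_2^3 + 7661/484x_2^2 - 4047/484x_2 - 2291/242
  leading term x_2^3: subtract (-121/8x_2)·h_4 from 2x_2^3 + 7661/484x_2^2 - 4047/484x_2 - 2291/242 → -105571/3872x_2^2 + 142227/3872x_2 - 2291/242
  leading term x_2^2: subtract (105571/512)·h_4 from -105571/3872x_2^2 + 142227/3872x_2 - 2291/242 → 14062267/22528x_2 - 14062267/22528
  leading term x_2: subtract (-89/16)·h_5 from 14062267/22528x_2 - 14062267/22528 → 0
  remainder 0.

S(f_1,h_4): leading monomials are coprime, so the S-polynomial reduces to 0 (Buchberger's first criterion).
S(f_2,h_4): leading monomials are coprime, so the S-polynomial reduces to 0 (Buchberger's first criterion).
S(f_3,h_4): lcm = x_1x_2^2. S = -1571/64x_1x_2 + 1443/64x_1 - 11/2x_2^3 + 23/2x_2.
  leading term x_1x_2: subtract (-1571/704x_2)·f_1 from -1571/64x_1x_2 + 1443/64x_1 - 11/2x_2^3 + 23/2x_2 → 1443/64x_1 - 11/2x_2^3 - 1571/176x_2^2 - 37463/704x_2
  leading term x_1: subtract (1443/704)·f_1 from 1443/64x_1 - 11/2x_2^3 - 1571/176x_2^2 - 37463/704x_2 → -11/2x_2^3 - 1571/176x_2^2 - 2881/64x_2 + 41847/704
  leading term x_2^3: subtract (1331/32x_2)·h_4 from -11/2x_2^3 - 1571/176x_2^2 - 2881/64x_2 + 41847/704 → 154291/1408x_2^2 - 21635/128x_2 + 41847/704
  leading term x_2^2: subtract (-1697201/2048)·h_4 from 154291/1408x_2^2 - 21635/128x_2 + 41847/704 → -227998329/90112x_2 + 227998329/90112
  leading term x_2: subtract (1443/64)·h_5 from -227998329/90112x_2 + 227998329/90112 → 0
  remainder 0.

S(f_1,h_5): leading monomials are coprime, so the S-polynomial reduces to 0 (Buchberger's first criterion).
S(f_2,h_5): leading monomials are coprime, so the S-polynomial reduces to 0 (Buchberger's first criterion).
S(f_3,h_5): lcm = x_1x_2. S = -2x_1 - 11/2x_2^2 + 23/2.
  leading term x_1: subtract (-2/11)·f_1 from -2x_1 - 11/2x_2^2 + 23/2 → -11/2x_2^2 - 8/11x_2 + 137/22
  leading term x_2^2: subtract (1331/32)·h_4 from -11/2x_2^2 - 8/11x_2 + 137/22 → 165835/1408x_2 - 165835/1408
  leading term x_2: subtract (-165835/158003)·h_5 from 165835/1408x_2 - 165835/1408 → 0
  remainder 0.

S(h_4,h_5): lcm = x_2^2. S = 1443/64x_2 - 1443/64.
  leading term x_2: subtract (-31746/158003)·h_5 from 1443/64x_2 - 1443/64 → 0
  remainder 0.

Every S-polynomial of the final basis reduces to 0, so we have a Gröbner basis.
Inter-reduce: drop elements whose leading term is divisible by another's, tail-reduce, and make monic.
Reduced Gröbner basis: {x_1 - 3, x_2 - 1}.

The lex basis is triangular: the last element involves only x_2. Solving x_2 - 1 = 0 gives x_2 ∈ {1}; substituting each value into the earlier elements determines the remaining variables.
  x_2 = 1: the earlier basis element becomes x_1 - 3 = 0, giving x_1 = 3 — point (3, 1).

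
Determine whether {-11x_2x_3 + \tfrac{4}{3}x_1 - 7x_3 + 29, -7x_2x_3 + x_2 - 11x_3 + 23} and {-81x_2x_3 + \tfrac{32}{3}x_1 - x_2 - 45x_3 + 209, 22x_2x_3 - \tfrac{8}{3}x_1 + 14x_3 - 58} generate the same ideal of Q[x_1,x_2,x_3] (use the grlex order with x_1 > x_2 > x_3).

Two ideals are equal iff their reduced Gröbner bases coincide (the reduced basis is unique for a fixed ordering).
Buchberger on the first generating set:
f_1 = -11x_2x_3 + \tfrac{4}{3}x_1 - 7x_3 + 29, LT = x_2x_3.
f_2 = -7x_2x_3 + x_2 - 11x_3 + 23, LT = x_2x_3.

S(f_1,f_2): lcm = x_2x_3. S = -\tfrac{4}{33}x_1 + \tfrac{1}{7}x_2 - \tfrac{72}{77}x_3 + \tfrac{50}{77}.
  leading term x_1: no divisor's leading term divides it; move -\tfrac{4}{33}x_1 to the remainder.
  leading term x_2: no divisor's leading term divides it; move \tfrac{1}{7}x_2 to the remainder.
  leading term x_3: no divisor's leading term divides it; move -\tfrac{72}{77}x_3 to the remainder.
  leading term 1: no divisor's leading term divides it; move \tfrac{50}{77} to the remainder.
  remainder -\tfrac{4}{33}x_1 + \tfrac{1}{7}x_2 - \tfrac{72}{77}x_3 + \tfrac{50}{77} ≠ 0; add g_3 = -\tfrac{4}{33}x_1 + \tfrac{1}{7}x_2 - \tfrac{72}{77}x_3 + \tfrac{50}{77} to the basis.

The other S-polynomials (S(f_1,g_3), S(f_2,g_3)) all reduce to 0 modulo the current basis, so we have a Gröbner basis.
Inter-reduce: drop elements whose leading term is divisible by another's, tail-reduce, and make monic.
Reduced Gröbner basis: {x_2x_3 - \tfrac{1}{7}x_2 + \tfrac{11}{7}x_3 - \tfrac{23}{7}, x_1 - \tfrac{33}{28}x_2 + \tfrac{54}{7}x_3 - \tfrac{75}{14}}.

Buchberger on the second generating set:
h_1 = -81x_2x_3 + \tfrac{32}{3}x_1 - x_2 - 45x_3 + 209, LT = x_2x_3.
h_2 = 22x_2x_3 - \tfrac{8}{3}x_1 + 14x_3 - 58, LT = x_2x_3.

S(h_1,h_2): lcm = x_2x_3. S = -\tfrac{28}{2673}x_1 + \tfrac{1}{81}x_2 - \tfrac{8}{99}x_3 + \tfrac{50}{891}.
  leading term x_1: no divisor's leading term divides it; move -\tfrac{28}{2673}x_1 to the remainder.
  leading term x_2: no divisor's leading term divides it; move \tfrac{1}{81}x_2 to the remainder.
  leading term x_3: no divisor's leading term divides it; move -\tfrac{8}{99}x_3 to the remainder.
  leading term 1: no divisor's leading term divides it; move \tfrac{50}{891} to the remainder.
  remainder -\tfrac{28}{2673}x_1 + \tfrac{1}{81}x_2 - \tfrac{8}{99}x_3 + \tfrac{50}{891} ≠ 0; add k_3 = -\tfrac{28}{2673}x_1 + \tfrac{1}{81}x_2 - \tfrac{8}{99}x_3 + \tfrac{50}{891} to the basis.

The other S-polynomials (S(h_1,k_3), S(h_2,k_3)) all reduce to 0 modulo the current basis, so we have a Gröbner basis.
Inter-reduce: drop elements whose leading term is divisible by another's, tail-reduce, and make monic.
Reduced Gröbner basis: {x_2x_3 - \tfrac{1}{7}x_2 + \tfrac{11}{7}x_3 - \tfrac{23}{7}, x_1 - \tfrac{33}{28}x_2 + \tfrac{54}{7}x_3 - \tfrac{75}{14}}.

These coincide, so the ideals are equal.

Yes, the ideals are equal.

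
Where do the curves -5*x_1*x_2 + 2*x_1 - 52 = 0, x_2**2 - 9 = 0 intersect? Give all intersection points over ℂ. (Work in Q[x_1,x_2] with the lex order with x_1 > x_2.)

{(52/17, -3), (-4, 3)}

Compute a lex Gröbner basis by Buchberger's algorithm.
f_1 = -5*x_1*x_2 + 2*x_1 - 52, LT = x_1*x_2.
f_2 = x_2**2 - 9, LT = x_2**2.

S(f_1,f_2): lcm = x_1*x_2**2. S = -2/5*x_1*x_2 + 9*x_1 + 52/5*x_2.
  leading term x_1*x_2: subtract (2/25)·f_1 from -2/5*x_1*x_2 + 9*x_1 + 52/5*x_2 → 221/25*x_1 + 52/5*x_2 + 104/25
  leading term x_1: no divisor's leading term divides it; move 221/25*x_1 to the remainder.
  leading term x_2: no divisor's leading term divides it; move 52/5*x_2 to the remainder.
  leading term 1: no divisor's leading term divides it; move 104/25 to the remainder.
  remainder 221/25*x_1 + 52/5*x_2 + 104/25 ≠ 0; add h_3 = 221/25*x_1 + 52/5*x_2 + 104/25 to the basis.

S(f_1,h_3): lcm = x_1*x_2. S = -2/5*x_1 - 20/17*x_2**2 - 8/17*x_2 + 52/5.
  leading term x_1: subtract (-10/221)·h_3 from -2/5*x_1 - 20/17*x_2**2 - 8/17*x_2 + 52/5 → -20/17*x_2**2 + 180/17
  leading term x_2**2: subtract (-20/17)·f_2 from -20/17*x_2**2 + 180/17 → 0
  remainder 0.

S(f_2,h_3): leading monomials are coprime, so the S-polynomial reduces to 0 (Buchberger's first criterion).
Every S-polynomial of the final basis reduces to 0, so we have a Gröbner basis.
Inter-reduce: drop elements whose leading term is divisible by another's, tail-reduce, and make monic.
Reduced Gröbner basis: {x_1 + 20/17*x_2 + 8/17, x_2**2 - 9}.

Elimination: the polynomial x_2**2 - 9 lies in the elimination ideal for x_2, so x_2 ∈ {-3, 3}. For each such x_2, the remaining basis elements (now univariate) give the rest of the solution.
  x_2 = -3: the earlier basis element becomes x_1 - 52/17 = 0, giving x_1 = 52/17 — point (52/17, -3).
  x_2 = 3: the earlier basis element becomes x_1 + 4 = 0, giving x_1 = -4 — point (-4, 3).
Substituting each solution back into the original system confirms all equations vanish.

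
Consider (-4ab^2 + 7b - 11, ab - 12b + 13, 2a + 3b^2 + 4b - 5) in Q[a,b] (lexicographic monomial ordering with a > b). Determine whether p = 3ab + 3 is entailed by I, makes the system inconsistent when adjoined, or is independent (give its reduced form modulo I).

First compute the reduced Gröbner basis of I by Buchberger's algorithm.
f_1 = -4ab^2 + 7b - 11, LT = ab^2.
f_2 = ab - 12b + 13, LT = ab.
f_3 = 2a + 3b^2 + 4b - 5, LT = a.

S(f_1,f_2): lcm = ab^2. S = 12b^2 - 59/4b + 11/4.
  reduce S modulo (f_1, f_2, f_3):
  remainder 12b^2 - 59/4b + 11/4 ≠ 0; add h_4 = 12b^2 - 59/4b + 11/4 to the basis.

S(f_1,f_3): lcm = ab^2. S = -3/2b^4 - 2b^3 + 5/2b^2 - 7/4b + 11/4.
  reduce S modulo (f_1, f_2, f_3, h_4):
  remainder -26059/8192b + 26059/8192 ≠ 0; add h_5 = -26059/8192b + 26059/8192 to the basis.

The other S-polynomials (S(f_2,f_3), S(f_1,h_4), S(f_2,h_4), S(f_3,h_4), S(f_1,h_5), S(f_2,h_5), S(f_3,h_5), S(h_4,h_5)) all reduce to 0 modulo the current basis, so we have a Gröbner basis.
Inter-reduce: drop elements whose leading term is divisible by another's, tail-reduce, and make monic.
Reduced Gröbner basis: {a + 1, b - 1}.
Label its elements g_1 = a + 1, g_2 = b - 1.

Reduce p = 3ab + 3 modulo G:
  leading term ab: subtract (3b)·g_1 from 3ab + 3 → -3b + 3
  leading term b: subtract (-3)·g_2 from -3b + 3 → 0
  normal form = 0.
Since the normal form is 0, p ∈ I.

3ab + 3 lies in I (it reduces to 0).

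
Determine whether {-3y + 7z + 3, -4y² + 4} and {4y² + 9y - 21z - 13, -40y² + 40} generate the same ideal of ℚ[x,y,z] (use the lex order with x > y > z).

Equality of ideals is decidable: compute both reduced Gröbner bases (unique for the ordering) and check whether they agree.
Buchberger on the first generating set:
f_1 = -3y + 7z + 3, LT = y.
f_2 = -4y² + 4, LT = y².

S(f_1,f_2): lcm = y². S = -7/3yz - y + 1.
  leading term yz: subtract (7/9z)·f_1 from -7/3yz - y + 1 → -y - 49/9z² - 7/3z + 1
  leading term y: subtract (⅓)·f_1 from -y - 49/9z² - 7/3z + 1 → -49/9z² - 14/3z
  leading term z²: no divisor's leading term divides it; move -49/9z² to the remainder.
  leading term z: no divisor's leading term divides it; move -14/3z to the remainder.
  remainder -49/9z² - 14/3z ≠ 0; add g_3 = -49/9z² - 14/3z to the basis.

S(f_1,g_3): leading monomials are coprime, so the S-polynomial reduces to 0 (Buchberger's first criterion).
S(f_2,g_3): leading monomials are coprime, so the S-polynomial reduces to 0 (Buchberger's first criterion).
Every S-polynomial of the final basis reduces to 0, so we have a Gröbner basis.
Inter-reduce: drop elements whose leading term is divisible by another's, tail-reduce, and make monic.
Reduced Gröbner basis: {y - 7/3z - 1, z² + 6/7z}.

Buchberger on the second generating set:
h_1 = 4y² + 9y - 21z - 13, LT = y².
h_2 = -40y² + 40, LT = y².

S(h_1,h_2): lcm = y². S = 9/4y - 21/4z - 9/4.
  leading term y: no divisor's leading term divides it; move 9/4y to the remainder.
  leading term z: no divisor's leading term divides it; move -21/4z to the remainder.
  leading term 1: no divisor's leading term divides it; move -9/4 to the remainder.
  remainder 9/4y - 21/4z - 9/4 ≠ 0; add k_3 = 9/4y - 21/4z - 9/4 to the basis.

S(h_1,k_3): lcm = y². S = 7/3yz + 13/4y - 21/4z - 13/4.
  leading term yz: subtract (28/27z)·k_3 from 7/3yz + 13/4y - 21/4z - 13/4 → 13/4y + 49/9z² - 35/12z - 13/4
  leading term y: subtract (13/9)·k_3 from 13/4y + 49/9z² - 35/12z - 13/4 → 49/9z² + 14/3z
  leading term z²: no divisor's leading term divides it; move 49/9z² to the remainder.
  leading term z: no divisor's leading term divides it; move 14/3z to the remainder.
  remainder 49/9z² + 14/3z ≠ 0; add k_4 = 49/9z² + 14/3z to the basis.

S(h_2,k_3): lcm = y². S = 7/3yz + y - 1.
  leading term yz: subtract (28/27z)·k_3 from 7/3yz + y - 1 → y + 49/9z² + 7/3z - 1
  leading term y: subtract (4/9)·k_3 from y + 49/9z² + 7/3z - 1 → 49/9z² + 14/3z
  leading term z²: subtract (1)·k_4 from 49/9z² + 14/3z → 0
  remainder 0.

S(h_1,k_4): leading monomials are coprime, so the S-polynomial reduces to 0 (Buchberger's first criterion).
S(h_2,k_4): leading monomials are coprime, so the S-polynomial reduces to 0 (Buchberger's first criterion).
S(k_3,k_4): leading monomials are coprime, so the S-polynomial reduces to 0 (Buchberger's first criterion).
Every S-polynomial of the final basis reduces to 0, so we have a Gröbner basis.
Inter-reduce: drop elements whose leading term is divisible by another's, tail-reduce, and make monic.
Reduced Gröbner basis: {y - 7/3z - 1, z² + 6/7z}.

The two bases agree; hence the ideals are identical.
The same test decides containment: I ⊆ J iff every generator of I reduces to 0 modulo a Gröbner basis of J.

Yes, the ideals are equal.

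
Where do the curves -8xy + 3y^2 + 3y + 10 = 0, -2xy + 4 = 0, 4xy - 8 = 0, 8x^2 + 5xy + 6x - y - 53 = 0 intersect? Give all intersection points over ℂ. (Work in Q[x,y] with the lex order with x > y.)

{(2, 1)}

Compute a lex Gröbner basis by Buchberger's algorithm.
f_1 = -8xy + 3y^2 + 3y + 10, LT = xy.
f_2 = -2xy + 4, LT = xy.
f_3 = 4xy - 8, LT = xy.
f_4 = 8x^2 + 5xy + 6x - y - 53, LT = x^2.

S(f_1,f_2): lcm = xy. S = -3/8y^2 - 3/8y + 3/4.
  leading term y^2: no divisor's leading term divides it; move -3/8y^2 to the remainder.
  leading term y: no divisor's leading term divides it; move -3/8y to the remainder.
  leading term 1: no divisor's leading term divides it; move 3/4 to the remainder.
  remainder -3/8y^2 - 3/8y + 3/4 ≠ 0; add h_5 = -3/8y^2 - 3/8y + 3/4 to the basis.

S(f_1,f_4): lcm = x^2y. S = -xy^2 - 9/8xy - 5/4x + 1/8y^2 + 53/8y.
  leading term xy^2: subtract (1/8y)·f_1 from -xy^2 - 9/8xy - 5/4x + 1/8y^2 + 53/8y → -9/8xy - 5/4x - 3/8y^3 - 1/4y^2 + 43/8y
  leading term xy: subtract (9/64)·f_1 from -9/8xy - 5/4x - 3/8y^3 - 1/4y^2 + 43/8y → -5/4x - 3/8y^3 - 43/64y^2 + 317/64y - 45/32
  leading term x: no divisor's leading term divides it; move -5/4x to the remainder.
  leading term y^3: subtract (y)·h_5 from -3/8y^3 - 43/64y^2 + 317/64y - 45/32 → -19/64y^2 + 269/64y - 45/32
  leading term y^2: subtract (19/24)·h_5 from -19/64y^2 + 269/64y - 45/32 → 9/2y - 2
  leading term y: no divisor's leading term divides it; move 9/2y to the remainder.
  leading term 1: no divisor's leading term divides it; move -2 to the remainder.
  remainder -5/4x + 9/2y - 2 ≠ 0; add h_6 = -5/4x + 9/2y - 2 to the basis.

S(f_2,f_4): lcm = x^2y. S = -5/8xy^2 - 3/4xy - 2x + 1/8y^2 + 53/8y.
  leading term xy^2: subtract (5/64y)·f_1 from -5/8xy^2 - 3/4xy - 2x + 1/8y^2 + 53/8y → -3/4xy - 2x - 15/64y^3 - 7/64y^2 + 187/32y
  leading term xy: subtract (3/32)·f_1 from -3/4xy - 2x - 15/64y^3 - 7/64y^2 + 187/32y → -2x - 15/64y^3 - 25/64y^2 + 89/16y - 15/16
  leading term x: subtract (8/5)·h_6 from -2x - 15/64y^3 - 25/64y^2 + 89/16y - 15/16 → -15/64y^3 - 25/64y^2 - 131/80y + 181/80
  leading term y^3: subtract (5/8y)·h_5 from -15/64y^3 - 25/64y^2 - 131/80y + 181/80 → -5/32y^2 - 337/160y + 181/80
  leading term y^2: subtract (5/12)·h_5 from -5/32y^2 - 337/160y + 181/80 → -39/20y + 39/20
  leading term y: no divisor's leading term divides it; move -39/20y to the remainder.
  leading term 1: no divisor's leading term divides it; move 39/20 to the remainder.
  remainder -39/20y + 39/20 ≠ 0; add h_7 = -39/20y + 39/20 to the basis.

The other S-polynomials (S(f_1,f_3), S(f_2,f_3), S(f_3,f_4), S(f_1,h_5), S(f_2,h_5), S(f_3,h_5), S(f_4,h_5), S(f_1,h_6), S(f_2,h_6), S(f_3,h_6), S(f_4,h_6), S(h_5,h_6), S(f_1,h_7), S(f_2,h_7), S(f_3,h_7), S(f_4,h_7), S(h_5,h_7), S(h_6,h_7)) all reduce to 0 modulo the current basis, so we have a Gröbner basis.
Inter-reduce: drop elements whose leading term is divisible by another's, tail-reduce, and make monic.
Reduced Gröbner basis: {x - 2, y - 1}.

From the last basis element, y - 1 = 0, so y takes values in {1}. Each choice, substituted upward through the basis, yields the corresponding point(s) of the solution set.
  y = 1: the earlier basis element becomes x - 2 = 0, giving x = 2 — point (2, 1).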